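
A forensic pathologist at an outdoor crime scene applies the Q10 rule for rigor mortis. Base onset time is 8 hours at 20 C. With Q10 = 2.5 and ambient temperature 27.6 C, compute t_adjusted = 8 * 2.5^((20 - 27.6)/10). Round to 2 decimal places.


Rigor mortis time adjustment:
Exponent = (T_ref - T_actual) / 10 = (20 - 27.6) / 10 = -0.76
Q10 factor = 2.5^-0.76 = 0.49839
t_adjusted = 8 * 0.49839 = 3.99 hours

3.99


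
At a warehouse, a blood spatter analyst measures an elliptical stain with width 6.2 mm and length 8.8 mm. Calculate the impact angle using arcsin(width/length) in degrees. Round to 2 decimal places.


Blood spatter impact angle calculation:
width / length = 6.2 / 8.8 = 0.704545
angle = arcsin(0.704545)
angle = 44.79 degrees

44.79


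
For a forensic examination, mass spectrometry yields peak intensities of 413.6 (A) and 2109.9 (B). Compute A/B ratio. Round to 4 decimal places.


Spectral peak ratio:
Peak A = 413.6 counts
Peak B = 2109.9 counts
Ratio = 413.6 / 2109.9 = 0.1960

0.1960


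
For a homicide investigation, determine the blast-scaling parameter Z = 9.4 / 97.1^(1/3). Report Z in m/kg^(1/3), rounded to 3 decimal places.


Scaled distance calculation:
W^(1/3) = 97.1^(1/3) = 4.596279
Z = R / W^(1/3) = 9.4 / 4.596279
Z = 2.045 m/kg^(1/3)

2.045


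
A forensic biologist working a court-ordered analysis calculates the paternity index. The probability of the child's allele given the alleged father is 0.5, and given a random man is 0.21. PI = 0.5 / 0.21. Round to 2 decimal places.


Paternity Index calculation:
PI = P(allele|father) / P(allele|random)
PI = 0.5 / 0.21
PI = 2.38

2.38


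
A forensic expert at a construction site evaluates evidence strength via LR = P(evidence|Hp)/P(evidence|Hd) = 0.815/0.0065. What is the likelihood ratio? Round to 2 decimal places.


Likelihood ratio calculation:
LR = P(E|Hp) / P(E|Hd)
LR = 0.815 / 0.0065
LR = 125.38

125.38


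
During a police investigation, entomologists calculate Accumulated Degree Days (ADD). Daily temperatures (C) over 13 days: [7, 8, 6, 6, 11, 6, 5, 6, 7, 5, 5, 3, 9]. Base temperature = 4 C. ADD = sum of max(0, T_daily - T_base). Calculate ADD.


Computing ADD day by day:
Day 1: max(0, 7 - 4) = 3
Day 2: max(0, 8 - 4) = 4
Day 3: max(0, 6 - 4) = 2
Day 4: max(0, 6 - 4) = 2
Day 5: max(0, 11 - 4) = 7
Day 6: max(0, 6 - 4) = 2
Day 7: max(0, 5 - 4) = 1
Day 8: max(0, 6 - 4) = 2
Day 9: max(0, 7 - 4) = 3
Day 10: max(0, 5 - 4) = 1
Day 11: max(0, 5 - 4) = 1
Day 12: max(0, 3 - 4) = 0
Day 13: max(0, 9 - 4) = 5
Total ADD = 33

33


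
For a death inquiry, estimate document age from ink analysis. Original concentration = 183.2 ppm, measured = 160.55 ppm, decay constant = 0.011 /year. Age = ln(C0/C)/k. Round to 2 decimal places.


Document age estimation:
C0/C = 183.2 / 160.55 = 1.141078
ln(C0/C) = 0.131973
t = 0.131973 / 0.011 = 12.00 years

12.00


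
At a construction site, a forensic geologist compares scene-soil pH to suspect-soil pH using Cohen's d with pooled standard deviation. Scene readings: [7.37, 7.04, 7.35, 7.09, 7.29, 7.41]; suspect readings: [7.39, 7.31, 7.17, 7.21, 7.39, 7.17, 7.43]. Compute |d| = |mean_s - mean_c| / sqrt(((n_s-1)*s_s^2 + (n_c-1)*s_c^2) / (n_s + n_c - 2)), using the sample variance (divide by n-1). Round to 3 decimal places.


Pooled-variance Cohen's d for soil pH comparison:
Scene mean = 43.55 / 6 = 7.258333
Suspect mean = 51.07 / 7 = 7.295714
Scene sample variance s_s^2 = 0.024177
Suspect sample variance s_c^2 = 0.012495
Pooled variance = ((n_s-1)*s_s^2 + (n_c-1)*s_c^2) / (n_s + n_c - 2) = 0.017805
Pooled SD = sqrt(0.017805) = 0.133435
Mean difference = -0.037381
|d| = |-0.037381| / 0.133435 = 0.280

0.280


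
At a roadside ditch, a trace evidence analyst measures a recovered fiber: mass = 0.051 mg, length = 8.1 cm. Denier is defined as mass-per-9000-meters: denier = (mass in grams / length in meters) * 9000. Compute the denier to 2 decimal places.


Denier calculation:
Mass in grams = 0.051 mg / 1000 = 0.000051 g
Length in meters = 8.1 cm / 100 = 0.081 m
Linear density = mass / length = 0.000051 / 0.081 = 0.00062963 g/m
Denier = (g/m) * 9000 = 0.00062963 * 9000 = 5.67

5.67


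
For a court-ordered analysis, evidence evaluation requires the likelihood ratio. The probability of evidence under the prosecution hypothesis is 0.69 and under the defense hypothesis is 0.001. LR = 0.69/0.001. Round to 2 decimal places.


Likelihood ratio calculation:
LR = P(E|Hp) / P(E|Hd)
LR = 0.69 / 0.001
LR = 690.00

690.00


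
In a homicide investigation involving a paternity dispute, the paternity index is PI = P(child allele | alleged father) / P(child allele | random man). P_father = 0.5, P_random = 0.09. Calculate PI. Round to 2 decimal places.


Paternity Index calculation:
PI = P(allele|father) / P(allele|random)
PI = 0.5 / 0.09
PI = 5.56

5.56


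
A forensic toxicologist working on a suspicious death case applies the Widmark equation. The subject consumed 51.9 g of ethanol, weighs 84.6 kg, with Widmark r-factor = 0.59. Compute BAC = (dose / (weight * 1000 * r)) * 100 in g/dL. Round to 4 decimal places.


Applying the Widmark formula:
BAC = (dose_g / (body_wt * 1000 * r)) * 100
Denominator = 84.6 * 1000 * 0.59 = 49914
BAC = (51.9 / 49914) * 100
BAC = 0.1040 g/dL

0.1040


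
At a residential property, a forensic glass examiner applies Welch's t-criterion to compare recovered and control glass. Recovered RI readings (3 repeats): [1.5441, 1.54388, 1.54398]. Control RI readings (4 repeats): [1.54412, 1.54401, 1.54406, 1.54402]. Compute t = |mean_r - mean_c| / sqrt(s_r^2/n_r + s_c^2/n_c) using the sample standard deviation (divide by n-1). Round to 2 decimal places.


Welch's t-criterion for glass RI comparison:
Recovered mean = sum / n_r = 4.63196 / 3 = 1.5439867
Control mean = sum / n_c = 6.17621 / 4 = 1.5440525
Recovered sample variance s_r^2 = 1.21333e-08
Control sample variance s_c^2 = 2.49167e-09
Welch SE (unpooled) = sqrt(s_r^2/n_r + s_c^2/n_c) = sqrt(4.04444e-09 + 6.22917e-10) = sqrt(4.66736e-09) = 6.83181e-05
|mean_r - mean_c| = 6.58333e-05
t = 6.58333e-05 / 6.83181e-05 = 0.96

0.96


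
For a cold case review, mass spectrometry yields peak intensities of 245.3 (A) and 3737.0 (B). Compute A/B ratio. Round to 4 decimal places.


Spectral peak ratio:
Peak A = 245.3 counts
Peak B = 3737.0 counts
Ratio = 245.3 / 3737.0 = 0.0656

0.0656


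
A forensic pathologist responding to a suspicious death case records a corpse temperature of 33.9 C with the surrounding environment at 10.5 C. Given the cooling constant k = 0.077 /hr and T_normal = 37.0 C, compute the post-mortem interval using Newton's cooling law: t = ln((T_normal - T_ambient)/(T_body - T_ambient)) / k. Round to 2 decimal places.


Using Newton's law of cooling:
t = ln((T_normal - T_ambient) / (T_body - T_ambient)) / k
T_normal - T_ambient = 26.5
T_body - T_ambient = 23.4
Ratio = 1.132479
ln(ratio) = 0.124409
t = 0.124409 / 0.077 = 1.62 hours

1.62


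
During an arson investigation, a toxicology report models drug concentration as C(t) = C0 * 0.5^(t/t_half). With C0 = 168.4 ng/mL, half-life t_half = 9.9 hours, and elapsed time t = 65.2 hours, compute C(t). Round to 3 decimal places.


Drug concentration decay:
Number of half-lives = t / t_half = 65.2 / 9.9 = 6.585859
Decay factor = 0.5^6.585859 = 0.0104102
C(t) = 168.4 * 0.0104102 = 1.753 ng/mL

1.753


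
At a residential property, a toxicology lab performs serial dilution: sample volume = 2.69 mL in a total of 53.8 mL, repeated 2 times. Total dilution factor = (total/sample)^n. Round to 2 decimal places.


Dilution factor calculation:
Single dilution = V_total / V_sample = 53.8 / 2.69 ≈ 20
Number of dilutions = 2
Total DF = (53.8 / 2.69)^2 (full precision, rounded at the end) = 400.00

400.00


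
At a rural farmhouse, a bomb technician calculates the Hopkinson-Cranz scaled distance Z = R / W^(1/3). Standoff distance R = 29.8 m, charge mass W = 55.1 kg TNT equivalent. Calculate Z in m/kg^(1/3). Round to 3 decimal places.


Scaled distance calculation:
W^(1/3) = 55.1^(1/3) = 3.805256
Z = R / W^(1/3) = 29.8 / 3.805256
Z = 7.831 m/kg^(1/3)

7.831


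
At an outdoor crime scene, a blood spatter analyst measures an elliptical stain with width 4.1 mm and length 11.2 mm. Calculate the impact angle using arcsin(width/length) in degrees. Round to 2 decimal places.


Blood spatter impact angle calculation:
width / length = 4.1 / 11.2 = 0.366071
angle = arcsin(0.366071)
angle = 21.47 degrees

21.47


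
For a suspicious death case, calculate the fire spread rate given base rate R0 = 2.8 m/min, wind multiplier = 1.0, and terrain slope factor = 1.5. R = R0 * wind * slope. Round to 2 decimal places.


Fire spread rate calculation:
R = R0 * wind_factor * slope_factor
= 2.8 * 1.0 * 1.5
= 2.8 * 1.5
= 4.20 m/min

4.20


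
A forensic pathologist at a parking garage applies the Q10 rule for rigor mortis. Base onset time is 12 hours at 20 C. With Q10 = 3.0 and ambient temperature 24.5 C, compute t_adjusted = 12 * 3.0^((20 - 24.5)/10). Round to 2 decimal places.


Rigor mortis time adjustment:
Exponent = (T_ref - T_actual) / 10 = (20 - 24.5) / 10 = -0.45
Q10 factor = 3.0^-0.45 = 0.60995
t_adjusted = 12 * 0.60995 = 7.32 hours

7.32


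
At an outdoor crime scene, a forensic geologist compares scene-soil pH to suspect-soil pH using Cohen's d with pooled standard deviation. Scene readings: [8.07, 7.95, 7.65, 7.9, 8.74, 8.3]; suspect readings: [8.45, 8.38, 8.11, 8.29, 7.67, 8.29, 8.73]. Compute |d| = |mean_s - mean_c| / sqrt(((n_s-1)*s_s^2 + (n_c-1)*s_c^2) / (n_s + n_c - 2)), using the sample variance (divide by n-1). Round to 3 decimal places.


Pooled-variance Cohen's d for soil pH comparison:
Scene mean = 48.61 / 6 = 8.101667
Suspect mean = 57.92 / 7 = 8.274286
Scene sample variance s_s^2 = 0.143097
Suspect sample variance s_c^2 = 0.107062
Pooled variance = ((n_s-1)*s_s^2 + (n_c-1)*s_c^2) / (n_s + n_c - 2) = 0.123441
Pooled SD = sqrt(0.123441) = 0.351342
Mean difference = -0.172619
|d| = |-0.172619| / 0.351342 = 0.491

0.491


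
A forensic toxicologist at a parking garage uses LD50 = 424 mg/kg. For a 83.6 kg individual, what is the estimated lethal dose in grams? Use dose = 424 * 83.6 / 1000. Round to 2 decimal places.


Lethal dose calculation:
Lethal dose = LD50 * body_weight / 1000
= 424 * 83.6 / 1000
= 35446.4 / 1000
= 35.45 g

35.45


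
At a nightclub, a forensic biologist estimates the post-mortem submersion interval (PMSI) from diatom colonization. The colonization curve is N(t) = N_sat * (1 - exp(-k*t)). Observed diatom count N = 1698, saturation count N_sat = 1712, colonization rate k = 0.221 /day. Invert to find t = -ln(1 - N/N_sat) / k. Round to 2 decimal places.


PMSI from diatom colonization curve:
N / N_sat = 1698 / 1712 = 0.991822
1 - N/N_sat = 0.008178
ln(1 - N/N_sat) = -4.806308
t = -ln(1 - N/N_sat) / k = -(-4.806308) / 0.221 = 21.75 days

21.75


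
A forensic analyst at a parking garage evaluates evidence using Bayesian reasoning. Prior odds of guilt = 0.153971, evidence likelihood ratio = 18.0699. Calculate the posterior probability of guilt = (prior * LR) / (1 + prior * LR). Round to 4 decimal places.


Bayesian evidence evaluation:
Posterior odds = prior_odds * LR = 0.153971 * 18.0699 = 2.782241
Posterior probability = posterior_odds / (1 + posterior_odds)
= 2.782241 / (1 + 2.782241)
= 2.782241 / 3.782241
= 0.7356

0.7356


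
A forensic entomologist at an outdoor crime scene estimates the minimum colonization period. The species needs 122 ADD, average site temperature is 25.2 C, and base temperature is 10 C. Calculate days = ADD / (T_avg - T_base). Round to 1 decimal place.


Insect development time:
Effective temperature = avg_temp - T_base = 25.2 - 10 = 15.2 C
Days = ADD / effective_temp = 122 / 15.2 = 8.0 days

8.0


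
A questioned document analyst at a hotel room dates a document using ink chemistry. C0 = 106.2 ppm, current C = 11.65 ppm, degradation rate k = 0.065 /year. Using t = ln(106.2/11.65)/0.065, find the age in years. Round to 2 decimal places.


Document age estimation:
C0/C = 106.2 / 11.65 = 9.11588
ln(C0/C) = 2.210018
t = 2.210018 / 0.065 = 34.00 years

34.00


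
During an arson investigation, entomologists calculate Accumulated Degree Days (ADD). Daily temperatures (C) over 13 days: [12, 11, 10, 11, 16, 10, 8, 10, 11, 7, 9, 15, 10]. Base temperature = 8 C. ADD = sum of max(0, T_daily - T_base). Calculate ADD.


Computing ADD day by day:
Day 1: max(0, 12 - 8) = 4
Day 2: max(0, 11 - 8) = 3
Day 3: max(0, 10 - 8) = 2
Day 4: max(0, 11 - 8) = 3
Day 5: max(0, 16 - 8) = 8
Day 6: max(0, 10 - 8) = 2
Day 7: max(0, 8 - 8) = 0
Day 8: max(0, 10 - 8) = 2
Day 9: max(0, 11 - 8) = 3
Day 10: max(0, 7 - 8) = 0
Day 11: max(0, 9 - 8) = 1
Day 12: max(0, 15 - 8) = 7
Day 13: max(0, 10 - 8) = 2
Total ADD = 37

37


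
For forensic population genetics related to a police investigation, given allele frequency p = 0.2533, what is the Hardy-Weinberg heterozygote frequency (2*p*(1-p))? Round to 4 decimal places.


Hardy-Weinberg heterozygote frequency:
q = 1 - p = 1 - 0.2533 = 0.7467
2pq = 2 * 0.2533 * 0.7467 = 0.3783

0.3783


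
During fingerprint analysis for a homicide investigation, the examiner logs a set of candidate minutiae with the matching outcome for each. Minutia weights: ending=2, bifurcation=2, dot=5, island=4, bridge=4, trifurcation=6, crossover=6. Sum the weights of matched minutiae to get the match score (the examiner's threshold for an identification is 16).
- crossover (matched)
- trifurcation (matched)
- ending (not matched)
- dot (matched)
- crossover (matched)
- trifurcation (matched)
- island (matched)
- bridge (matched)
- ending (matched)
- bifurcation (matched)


Weighted minutiae match score:
  crossover: matched, +6 (running total 6)
  trifurcation: matched, +6 (running total 12)
  ending: not matched, +0
  dot: matched, +5 (running total 17)
  crossover: matched, +6 (running total 23)
  trifurcation: matched, +6 (running total 29)
  island: matched, +4 (running total 33)
  bridge: matched, +4 (running total 37)
  ending: matched, +2 (running total 39)
  bifurcation: matched, +2 (running total 41)
Total score = 41
Threshold = 16; verdict = identification

41


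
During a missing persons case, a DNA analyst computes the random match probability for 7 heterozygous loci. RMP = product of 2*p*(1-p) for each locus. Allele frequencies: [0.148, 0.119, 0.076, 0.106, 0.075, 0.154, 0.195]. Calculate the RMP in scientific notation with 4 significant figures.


Computing RMP for 7 loci:
Locus 1: 2 * 0.148 * 0.852 = 0.252192
Locus 2: 2 * 0.119 * 0.881 = 0.209678
Locus 3: 2 * 0.076 * 0.924 = 0.140448
Locus 4: 2 * 0.106 * 0.894 = 0.189528
Locus 5: 2 * 0.075 * 0.925 = 0.13875
Locus 6: 2 * 0.154 * 0.846 = 0.260568
Locus 7: 2 * 0.195 * 0.805 = 0.31395
RMP = 1.598e-05

1.598e-05


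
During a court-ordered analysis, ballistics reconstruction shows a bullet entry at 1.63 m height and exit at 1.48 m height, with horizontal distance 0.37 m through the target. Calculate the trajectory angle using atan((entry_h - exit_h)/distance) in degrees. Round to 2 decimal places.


Bullet trajectory angle:
Height difference = 1.63 - 1.48 = 0.15 m
angle = atan(0.15 / 0.37)
angle = atan(0.405405)
angle = 22.07 degrees

22.07


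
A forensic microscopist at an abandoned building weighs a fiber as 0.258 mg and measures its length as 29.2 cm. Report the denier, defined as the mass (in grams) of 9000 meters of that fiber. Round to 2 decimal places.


Denier calculation:
Mass in grams = 0.258 mg / 1000 = 0.000258 g
Length in meters = 29.2 cm / 100 = 0.292 m
Linear density = mass / length = 0.000258 / 0.292 = 0.00088356 g/m
Denier = (g/m) * 9000 = 0.00088356 * 9000 = 7.95

7.95


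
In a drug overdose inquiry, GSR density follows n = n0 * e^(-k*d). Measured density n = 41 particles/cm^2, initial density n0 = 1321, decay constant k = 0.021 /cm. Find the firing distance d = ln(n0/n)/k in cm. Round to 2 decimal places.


GSR distance calculation:
n0/n = 1321 / 41 = 32.219512
ln(n0/n) = 3.472572
d = 3.472572 / 0.021 = 165.36 cm

165.36


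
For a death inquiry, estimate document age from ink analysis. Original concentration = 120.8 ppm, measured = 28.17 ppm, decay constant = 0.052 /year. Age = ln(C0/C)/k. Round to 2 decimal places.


Document age estimation:
C0/C = 120.8 / 28.17 = 4.28825
ln(C0/C) = 1.455879
t = 1.455879 / 0.052 = 28.00 years

28.00


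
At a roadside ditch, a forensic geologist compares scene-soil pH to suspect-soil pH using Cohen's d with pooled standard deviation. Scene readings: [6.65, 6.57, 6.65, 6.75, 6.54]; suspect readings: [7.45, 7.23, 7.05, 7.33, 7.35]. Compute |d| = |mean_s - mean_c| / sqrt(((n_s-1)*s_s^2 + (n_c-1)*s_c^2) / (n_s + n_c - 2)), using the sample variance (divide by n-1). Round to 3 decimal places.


Pooled-variance Cohen's d for soil pH comparison:
Scene mean = 33.16 / 5 = 6.632
Suspect mean = 36.41 / 5 = 7.282
Scene sample variance s_s^2 = 0.00672
Suspect sample variance s_c^2 = 0.02292
Pooled variance = ((n_s-1)*s_s^2 + (n_c-1)*s_c^2) / (n_s + n_c - 2) = 0.01482
Pooled SD = sqrt(0.01482) = 0.121737
Mean difference = -0.65
|d| = |-0.65| / 0.121737 = 5.339

5.339


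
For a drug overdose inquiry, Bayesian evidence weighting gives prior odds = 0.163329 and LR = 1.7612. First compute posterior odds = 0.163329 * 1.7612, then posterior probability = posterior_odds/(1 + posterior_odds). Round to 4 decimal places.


Bayesian evidence evaluation:
Posterior odds = prior_odds * LR = 0.163329 * 1.7612 = 0.287655
Posterior probability = posterior_odds / (1 + posterior_odds)
= 0.287655 / (1 + 0.287655)
= 0.287655 / 1.287655
= 0.2234

0.2234


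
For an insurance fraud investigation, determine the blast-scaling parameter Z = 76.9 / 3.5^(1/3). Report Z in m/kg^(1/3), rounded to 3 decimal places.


Scaled distance calculation:
W^(1/3) = 3.5^(1/3) = 1.518294
Z = R / W^(1/3) = 76.9 / 1.518294
Z = 50.649 m/kg^(1/3)

50.649


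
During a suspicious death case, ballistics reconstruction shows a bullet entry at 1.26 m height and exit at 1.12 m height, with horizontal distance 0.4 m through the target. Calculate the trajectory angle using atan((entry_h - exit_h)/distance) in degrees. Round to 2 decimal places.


Bullet trajectory angle:
Height difference = 1.26 - 1.12 = 0.14 m
angle = atan(0.14 / 0.4)
angle = atan(0.35)
angle = 19.29 degrees

19.29


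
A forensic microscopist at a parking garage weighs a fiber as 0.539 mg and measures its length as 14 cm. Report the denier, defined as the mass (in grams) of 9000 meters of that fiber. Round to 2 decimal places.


Denier calculation:
Mass in grams = 0.539 mg / 1000 = 0.000539 g
Length in meters = 14 cm / 100 = 0.14 m
Linear density = mass / length = 0.000539 / 0.14 = 0.00385 g/m
Denier = (g/m) * 9000 = 0.00385 * 9000 = 34.65

34.65


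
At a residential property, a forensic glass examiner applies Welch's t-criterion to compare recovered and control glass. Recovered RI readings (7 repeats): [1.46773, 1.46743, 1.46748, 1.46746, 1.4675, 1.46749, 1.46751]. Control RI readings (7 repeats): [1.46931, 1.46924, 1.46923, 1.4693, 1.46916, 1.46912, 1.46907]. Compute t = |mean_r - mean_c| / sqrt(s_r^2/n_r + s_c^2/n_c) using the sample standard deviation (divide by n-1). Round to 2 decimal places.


Welch's t-criterion for glass RI comparison:
Recovered mean = sum / n_r = 10.2726 / 7 = 1.4675143
Control mean = sum / n_c = 10.28443 / 7 = 1.4692043
Recovered sample variance s_r^2 = 9.7619e-09
Control sample variance s_c^2 = 8.22857e-09
Welch SE (unpooled) = sqrt(s_r^2/n_r + s_c^2/n_c) = sqrt(1.39456e-09 + 1.17551e-09) = sqrt(2.57007e-09) = 5.06959e-05
|mean_r - mean_c| = 0.00169
t = 0.00169 / 5.06959e-05 = 33.34

33.34


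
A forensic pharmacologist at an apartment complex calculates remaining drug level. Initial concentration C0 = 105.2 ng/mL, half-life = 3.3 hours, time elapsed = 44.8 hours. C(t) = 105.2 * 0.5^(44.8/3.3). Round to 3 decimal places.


Drug concentration decay:
Number of half-lives = t / t_half = 44.8 / 3.3 = 13.575758
Decay factor = 0.5^13.575758 = 0.0000819
C(t) = 105.2 * 0.0000819 = 0.009 ng/mL

0.009


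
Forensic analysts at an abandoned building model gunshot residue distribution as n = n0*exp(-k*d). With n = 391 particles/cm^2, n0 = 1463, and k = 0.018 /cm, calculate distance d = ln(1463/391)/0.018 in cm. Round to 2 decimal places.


GSR distance calculation:
n0/n = 1463 / 391 = 3.741688
ln(n0/n) = 1.319537
d = 1.319537 / 0.018 = 73.31 cm

73.31


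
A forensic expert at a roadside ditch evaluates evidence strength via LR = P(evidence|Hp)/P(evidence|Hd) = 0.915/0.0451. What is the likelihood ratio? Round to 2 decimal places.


Likelihood ratio calculation:
LR = P(E|Hp) / P(E|Hd)
LR = 0.915 / 0.0451
LR = 20.29

20.29


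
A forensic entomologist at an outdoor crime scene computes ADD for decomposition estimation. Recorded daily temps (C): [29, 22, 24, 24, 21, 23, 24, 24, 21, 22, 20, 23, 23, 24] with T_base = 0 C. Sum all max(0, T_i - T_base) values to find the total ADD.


Computing ADD day by day:
Day 1: max(0, 29 - 0) = 29
Day 2: max(0, 22 - 0) = 22
Day 3: max(0, 24 - 0) = 24
Day 4: max(0, 24 - 0) = 24
Day 5: max(0, 21 - 0) = 21
Day 6: max(0, 23 - 0) = 23
Day 7: max(0, 24 - 0) = 24
Day 8: max(0, 24 - 0) = 24
Day 9: max(0, 21 - 0) = 21
Day 10: max(0, 22 - 0) = 22
Day 11: max(0, 20 - 0) = 20
Day 12: max(0, 23 - 0) = 23
Day 13: max(0, 23 - 0) = 23
Day 14: max(0, 24 - 0) = 24
Total ADD = 324

324


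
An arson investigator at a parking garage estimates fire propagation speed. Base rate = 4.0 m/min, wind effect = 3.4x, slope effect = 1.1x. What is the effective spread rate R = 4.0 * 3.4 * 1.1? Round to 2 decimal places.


Fire spread rate calculation:
R = R0 * wind_factor * slope_factor
= 4.0 * 3.4 * 1.1
= 13.6 * 1.1
= 14.96 m/min

14.96


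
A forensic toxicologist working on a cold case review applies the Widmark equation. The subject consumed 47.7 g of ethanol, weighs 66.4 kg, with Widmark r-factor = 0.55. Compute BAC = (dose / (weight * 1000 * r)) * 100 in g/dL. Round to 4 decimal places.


Applying the Widmark formula:
BAC = (dose_g / (body_wt * 1000 * r)) * 100
Denominator = 66.4 * 1000 * 0.55 = 36520
BAC = (47.7 / 36520) * 100
BAC = 0.1306 g/dL

0.1306


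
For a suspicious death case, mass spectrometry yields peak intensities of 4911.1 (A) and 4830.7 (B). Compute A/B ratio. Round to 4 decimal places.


Spectral peak ratio:
Peak A = 4911.1 counts
Peak B = 4830.7 counts
Ratio = 4911.1 / 4830.7 = 1.0166

1.0166


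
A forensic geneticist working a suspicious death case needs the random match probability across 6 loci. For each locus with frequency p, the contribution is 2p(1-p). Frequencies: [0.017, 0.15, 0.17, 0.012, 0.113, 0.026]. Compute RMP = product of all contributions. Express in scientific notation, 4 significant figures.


Computing RMP for 6 loci:
Locus 1: 2 * 0.017 * 0.983 = 0.033422
Locus 2: 2 * 0.15 * 0.85 = 0.255
Locus 3: 2 * 0.17 * 0.83 = 0.2822
Locus 4: 2 * 0.012 * 0.988 = 0.023712
Locus 5: 2 * 0.113 * 0.887 = 0.200462
Locus 6: 2 * 0.026 * 0.974 = 0.050648
RMP = 5.790e-07

5.790e-07


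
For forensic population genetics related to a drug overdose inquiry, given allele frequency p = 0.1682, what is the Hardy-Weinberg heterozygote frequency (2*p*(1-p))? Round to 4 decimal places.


Hardy-Weinberg heterozygote frequency:
q = 1 - p = 1 - 0.1682 = 0.8318
2pq = 2 * 0.1682 * 0.8318 = 0.2798

0.2798


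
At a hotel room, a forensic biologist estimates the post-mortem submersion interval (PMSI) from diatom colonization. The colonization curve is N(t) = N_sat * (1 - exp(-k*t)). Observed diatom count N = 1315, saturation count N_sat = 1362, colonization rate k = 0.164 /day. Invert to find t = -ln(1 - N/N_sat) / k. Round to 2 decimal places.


PMSI from diatom colonization curve:
N / N_sat = 1315 / 1362 = 0.965492
1 - N/N_sat = 0.034508
ln(1 - N/N_sat) = -3.366564
t = -ln(1 - N/N_sat) / k = -(-3.366564) / 0.164 = 20.53 days

20.53


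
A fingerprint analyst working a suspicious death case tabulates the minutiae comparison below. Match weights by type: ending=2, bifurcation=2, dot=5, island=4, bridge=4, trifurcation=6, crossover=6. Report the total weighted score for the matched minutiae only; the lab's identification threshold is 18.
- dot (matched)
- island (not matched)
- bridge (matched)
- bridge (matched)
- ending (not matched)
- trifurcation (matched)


Weighted minutiae match score:
  dot: matched, +5 (running total 5)
  island: not matched, +0
  bridge: matched, +4 (running total 9)
  bridge: matched, +4 (running total 13)
  ending: not matched, +0
  trifurcation: matched, +6 (running total 19)
Total score = 19
Threshold = 18; verdict = identification

19


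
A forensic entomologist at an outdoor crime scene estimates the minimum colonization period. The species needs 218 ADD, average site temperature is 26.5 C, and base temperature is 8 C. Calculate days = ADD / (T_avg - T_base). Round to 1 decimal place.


Insect development time:
Effective temperature = avg_temp - T_base = 26.5 - 8 = 18.5 C
Days = ADD / effective_temp = 218 / 18.5 = 11.8 days

11.8


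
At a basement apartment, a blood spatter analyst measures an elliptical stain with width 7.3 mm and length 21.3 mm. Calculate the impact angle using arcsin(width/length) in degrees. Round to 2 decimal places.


Blood spatter impact angle calculation:
width / length = 7.3 / 21.3 = 0.342723
angle = arcsin(0.342723)
angle = 20.04 degrees

20.04


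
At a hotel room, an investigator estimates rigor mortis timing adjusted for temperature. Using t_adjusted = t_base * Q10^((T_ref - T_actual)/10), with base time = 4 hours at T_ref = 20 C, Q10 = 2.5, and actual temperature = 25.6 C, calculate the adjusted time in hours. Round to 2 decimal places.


Rigor mortis time adjustment:
Exponent = (T_ref - T_actual) / 10 = (20 - 25.6) / 10 = -0.56
Q10 factor = 2.5^-0.56 = 0.59862
t_adjusted = 4 * 0.59862 = 2.39 hours

2.39


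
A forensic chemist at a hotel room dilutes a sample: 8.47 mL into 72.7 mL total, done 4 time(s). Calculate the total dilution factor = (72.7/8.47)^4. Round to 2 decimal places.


Dilution factor calculation:
Single dilution = V_total / V_sample = 72.7 / 8.47 ≈ 8.583235
Number of dilutions = 4
Total DF = (72.7 / 8.47)^4 (full precision, rounded at the end) = 5427.55

5427.55


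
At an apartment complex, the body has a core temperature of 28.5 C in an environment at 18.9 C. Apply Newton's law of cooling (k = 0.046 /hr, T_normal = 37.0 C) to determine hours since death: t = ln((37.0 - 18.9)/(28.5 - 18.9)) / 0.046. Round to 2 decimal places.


Using Newton's law of cooling:
t = ln((T_normal - T_ambient) / (T_body - T_ambient)) / k
T_normal - T_ambient = 18.1
T_body - T_ambient = 9.6
Ratio = 1.885417
ln(ratio) = 0.634149
t = 0.634149 / 0.046 = 13.79 hours

13.79


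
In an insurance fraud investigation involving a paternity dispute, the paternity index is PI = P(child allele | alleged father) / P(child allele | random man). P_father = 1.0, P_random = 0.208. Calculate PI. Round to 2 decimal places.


Paternity Index calculation:
PI = P(allele|father) / P(allele|random)
PI = 1.0 / 0.208
PI = 4.81

4.81


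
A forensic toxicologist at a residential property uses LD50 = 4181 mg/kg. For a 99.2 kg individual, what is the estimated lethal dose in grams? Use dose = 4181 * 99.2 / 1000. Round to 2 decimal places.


Lethal dose calculation:
Lethal dose = LD50 * body_weight / 1000
= 4181 * 99.2 / 1000
= 414755.2 / 1000
= 414.76 g

414.76


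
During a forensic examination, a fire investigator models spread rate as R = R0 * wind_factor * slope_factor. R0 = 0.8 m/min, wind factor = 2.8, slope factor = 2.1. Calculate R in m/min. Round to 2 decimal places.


Fire spread rate calculation:
R = R0 * wind_factor * slope_factor
= 0.8 * 2.8 * 2.1
= 2.24 * 2.1
= 4.70 m/min

4.70


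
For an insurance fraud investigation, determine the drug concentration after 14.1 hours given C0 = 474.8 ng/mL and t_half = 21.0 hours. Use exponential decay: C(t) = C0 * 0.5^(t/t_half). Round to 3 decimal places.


Drug concentration decay:
Number of half-lives = t / t_half = 14.1 / 21.0 = 0.671429
Decay factor = 0.5^0.671429 = 0.62788445
C(t) = 474.8 * 0.62788445 = 298.120 ng/mL

298.120


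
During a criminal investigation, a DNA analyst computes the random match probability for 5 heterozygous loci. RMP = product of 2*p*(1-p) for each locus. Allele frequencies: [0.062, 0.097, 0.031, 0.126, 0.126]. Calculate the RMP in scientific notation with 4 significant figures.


Computing RMP for 5 loci:
Locus 1: 2 * 0.062 * 0.938 = 0.116312
Locus 2: 2 * 0.097 * 0.903 = 0.175182
Locus 3: 2 * 0.031 * 0.969 = 0.060078
Locus 4: 2 * 0.126 * 0.874 = 0.220248
Locus 5: 2 * 0.126 * 0.874 = 0.220248
RMP = 5.938e-05

5.938e-05


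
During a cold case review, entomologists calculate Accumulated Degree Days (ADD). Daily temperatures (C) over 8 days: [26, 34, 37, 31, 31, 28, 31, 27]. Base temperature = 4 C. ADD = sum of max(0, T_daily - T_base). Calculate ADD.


Computing ADD day by day:
Day 1: max(0, 26 - 4) = 22
Day 2: max(0, 34 - 4) = 30
Day 3: max(0, 37 - 4) = 33
Day 4: max(0, 31 - 4) = 27
Day 5: max(0, 31 - 4) = 27
Day 6: max(0, 28 - 4) = 24
Day 7: max(0, 31 - 4) = 27
Day 8: max(0, 27 - 4) = 23
Total ADD = 213

213


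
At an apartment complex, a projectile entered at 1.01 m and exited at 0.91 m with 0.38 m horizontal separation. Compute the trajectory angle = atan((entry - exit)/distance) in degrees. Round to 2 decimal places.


Bullet trajectory angle:
Height difference = 1.01 - 0.91 = 0.1 m
angle = atan(0.1 / 0.38)
angle = atan(0.263158)
angle = 14.74 degrees

14.74


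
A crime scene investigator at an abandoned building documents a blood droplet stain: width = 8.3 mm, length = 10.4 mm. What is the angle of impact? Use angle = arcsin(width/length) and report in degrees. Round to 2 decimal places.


Blood spatter impact angle calculation:
width / length = 8.3 / 10.4 = 0.798077
angle = arcsin(0.798077)
angle = 52.95 degrees

52.95


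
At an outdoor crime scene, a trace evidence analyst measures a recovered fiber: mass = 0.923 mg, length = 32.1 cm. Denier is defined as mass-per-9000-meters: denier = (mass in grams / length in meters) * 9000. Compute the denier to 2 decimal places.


Denier calculation:
Mass in grams = 0.923 mg / 1000 = 0.000923 g
Length in meters = 32.1 cm / 100 = 0.321 m
Linear density = mass / length = 0.000923 / 0.321 = 0.00287539 g/m
Denier = (g/m) * 9000 = 0.00287539 * 9000 = 25.88

25.88


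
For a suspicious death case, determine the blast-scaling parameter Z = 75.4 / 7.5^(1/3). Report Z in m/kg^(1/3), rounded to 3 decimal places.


Scaled distance calculation:
W^(1/3) = 7.5^(1/3) = 1.957434
Z = R / W^(1/3) = 75.4 / 1.957434
Z = 38.520 m/kg^(1/3)

38.520


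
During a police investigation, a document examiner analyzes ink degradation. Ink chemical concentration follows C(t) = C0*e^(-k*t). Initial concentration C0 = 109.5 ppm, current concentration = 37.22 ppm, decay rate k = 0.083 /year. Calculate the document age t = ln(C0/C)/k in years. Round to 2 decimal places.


Document age estimation:
C0/C = 109.5 / 37.22 = 2.941967
ln(C0/C) = 1.079078
t = 1.079078 / 0.083 = 13.00 years

13.00


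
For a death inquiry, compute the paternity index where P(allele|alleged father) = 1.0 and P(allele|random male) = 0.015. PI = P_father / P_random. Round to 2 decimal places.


Paternity Index calculation:
PI = P(allele|father) / P(allele|random)
PI = 1.0 / 0.015
PI = 66.67

66.67


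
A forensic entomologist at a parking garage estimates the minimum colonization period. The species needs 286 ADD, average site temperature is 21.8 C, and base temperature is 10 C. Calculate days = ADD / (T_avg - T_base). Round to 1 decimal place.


Insect development time:
Effective temperature = avg_temp - T_base = 21.8 - 10 = 11.8 C
Days = ADD / effective_temp = 286 / 11.8 = 24.2 days

24.2


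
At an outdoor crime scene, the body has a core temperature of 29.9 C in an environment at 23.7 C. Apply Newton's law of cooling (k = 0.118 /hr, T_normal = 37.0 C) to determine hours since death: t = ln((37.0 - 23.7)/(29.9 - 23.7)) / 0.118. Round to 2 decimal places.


Using Newton's law of cooling:
t = ln((T_normal - T_ambient) / (T_body - T_ambient)) / k
T_normal - T_ambient = 13.3
T_body - T_ambient = 6.2
Ratio = 2.145161
ln(ratio) = 0.763215
t = 0.763215 / 0.118 = 6.47 hours

6.47


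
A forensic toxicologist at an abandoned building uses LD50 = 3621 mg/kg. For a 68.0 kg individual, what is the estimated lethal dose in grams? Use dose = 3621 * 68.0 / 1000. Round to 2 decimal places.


Lethal dose calculation:
Lethal dose = LD50 * body_weight / 1000
= 3621 * 68.0 / 1000
= 246228 / 1000
= 246.23 g

246.23


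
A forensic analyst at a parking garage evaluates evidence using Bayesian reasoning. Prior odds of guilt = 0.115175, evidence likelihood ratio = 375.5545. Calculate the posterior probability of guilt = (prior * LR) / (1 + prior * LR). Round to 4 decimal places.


Bayesian evidence evaluation:
Posterior odds = prior_odds * LR = 0.115175 * 375.5545 = 43.25449
Posterior probability = posterior_odds / (1 + posterior_odds)
= 43.25449 / (1 + 43.25449)
= 43.25449 / 44.25449
= 0.9774

0.9774


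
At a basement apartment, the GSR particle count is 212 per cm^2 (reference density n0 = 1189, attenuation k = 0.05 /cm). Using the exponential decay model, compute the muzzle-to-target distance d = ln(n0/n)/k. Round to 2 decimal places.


GSR distance calculation:
n0/n = 1189 / 212 = 5.608491
ln(n0/n) = 1.724282
d = 1.724282 / 0.05 = 34.49 cm

34.49


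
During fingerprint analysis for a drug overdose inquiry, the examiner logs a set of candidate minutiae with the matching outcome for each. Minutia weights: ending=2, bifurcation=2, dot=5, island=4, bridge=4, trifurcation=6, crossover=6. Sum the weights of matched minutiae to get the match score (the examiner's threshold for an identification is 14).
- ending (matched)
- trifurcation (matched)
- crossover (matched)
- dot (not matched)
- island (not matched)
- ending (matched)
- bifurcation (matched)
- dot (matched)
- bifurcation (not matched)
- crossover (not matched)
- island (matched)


Weighted minutiae match score:
  ending: matched, +2 (running total 2)
  trifurcation: matched, +6 (running total 8)
  crossover: matched, +6 (running total 14)
  dot: not matched, +0
  island: not matched, +0
  ending: matched, +2 (running total 16)
  bifurcation: matched, +2 (running total 18)
  dot: matched, +5 (running total 23)
  bifurcation: not matched, +0
  crossover: not matched, +0
  island: matched, +4 (running total 27)
Total score = 27
Threshold = 14; verdict = identification

27


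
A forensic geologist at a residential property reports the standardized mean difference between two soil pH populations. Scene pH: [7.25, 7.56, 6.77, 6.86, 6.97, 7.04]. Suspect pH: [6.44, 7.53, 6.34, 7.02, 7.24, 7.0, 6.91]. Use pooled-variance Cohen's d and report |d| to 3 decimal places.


Pooled-variance Cohen's d for soil pH comparison:
Scene mean = 42.45 / 6 = 7.075
Suspect mean = 48.48 / 7 = 6.925714
Scene sample variance s_s^2 = 0.08347
Suspect sample variance s_c^2 = 0.176262
Pooled variance = ((n_s-1)*s_s^2 + (n_c-1)*s_c^2) / (n_s + n_c - 2) = 0.134084
Pooled SD = sqrt(0.134084) = 0.366175
Mean difference = 0.149286
|d| = |0.149286| / 0.366175 = 0.408

0.408


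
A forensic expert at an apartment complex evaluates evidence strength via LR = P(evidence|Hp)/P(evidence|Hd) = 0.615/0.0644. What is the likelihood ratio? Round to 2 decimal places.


Likelihood ratio calculation:
LR = P(E|Hp) / P(E|Hd)
LR = 0.615 / 0.0644
LR = 9.55

9.55


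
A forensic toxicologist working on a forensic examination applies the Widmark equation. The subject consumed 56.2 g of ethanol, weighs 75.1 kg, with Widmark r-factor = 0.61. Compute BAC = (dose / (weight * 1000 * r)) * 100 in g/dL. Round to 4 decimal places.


Applying the Widmark formula:
BAC = (dose_g / (body_wt * 1000 * r)) * 100
Denominator = 75.1 * 1000 * 0.61 = 45811
BAC = (56.2 / 45811) * 100
BAC = 0.1227 g/dL

0.1227


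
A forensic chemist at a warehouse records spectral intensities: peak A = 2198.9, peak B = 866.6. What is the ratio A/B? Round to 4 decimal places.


Spectral peak ratio:
Peak A = 2198.9 counts
Peak B = 866.6 counts
Ratio = 2198.9 / 866.6 = 2.5374

2.5374


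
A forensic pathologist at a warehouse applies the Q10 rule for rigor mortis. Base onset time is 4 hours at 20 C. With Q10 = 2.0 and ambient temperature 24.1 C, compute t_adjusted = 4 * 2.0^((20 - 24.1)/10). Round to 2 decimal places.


Rigor mortis time adjustment:
Exponent = (T_ref - T_actual) / 10 = (20 - 24.1) / 10 = -0.41
Q10 factor = 2.0^-0.41 = 0.75262
t_adjusted = 4 * 0.75262 = 3.01 hours

3.01


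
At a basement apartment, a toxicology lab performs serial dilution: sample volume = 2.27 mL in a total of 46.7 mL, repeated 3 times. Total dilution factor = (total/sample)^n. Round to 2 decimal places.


Dilution factor calculation:
Single dilution = V_total / V_sample = 46.7 / 2.27 ≈ 20.572687
Number of dilutions = 3
Total DF = (46.7 / 2.27)^3 (full precision, rounded at the end) = 8707.09

8707.09


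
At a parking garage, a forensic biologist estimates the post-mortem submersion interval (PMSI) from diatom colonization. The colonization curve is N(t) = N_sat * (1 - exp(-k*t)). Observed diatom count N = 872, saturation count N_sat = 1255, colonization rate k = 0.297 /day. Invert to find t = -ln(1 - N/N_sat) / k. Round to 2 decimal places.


PMSI from diatom colonization curve:
N / N_sat = 872 / 1255 = 0.694821
1 - N/N_sat = 0.305179
ln(1 - N/N_sat) = -1.186857
t = -ln(1 - N/N_sat) / k = -(-1.186857) / 0.297 = 4.00 days

4.00


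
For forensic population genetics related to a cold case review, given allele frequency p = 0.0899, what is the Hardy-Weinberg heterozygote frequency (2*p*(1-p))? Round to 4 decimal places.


Hardy-Weinberg heterozygote frequency:
q = 1 - p = 1 - 0.0899 = 0.9101
2pq = 2 * 0.0899 * 0.9101 = 0.1636

0.1636


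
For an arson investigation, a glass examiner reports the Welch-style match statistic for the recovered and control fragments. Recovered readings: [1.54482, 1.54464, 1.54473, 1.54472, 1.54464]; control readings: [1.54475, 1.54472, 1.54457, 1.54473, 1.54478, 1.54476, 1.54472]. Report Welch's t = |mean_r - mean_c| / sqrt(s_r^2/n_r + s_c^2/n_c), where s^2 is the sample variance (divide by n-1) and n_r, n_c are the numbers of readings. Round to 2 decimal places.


Welch's t-criterion for glass RI comparison:
Recovered mean = sum / n_r = 7.72355 / 5 = 1.54471
Control mean = sum / n_c = 10.81303 / 7 = 1.5447186
Recovered sample variance s_r^2 = 5.6e-09
Control sample variance s_c^2 = 4.78095e-09
Welch SE (unpooled) = sqrt(s_r^2/n_r + s_c^2/n_c) = sqrt(1.12e-09 + 6.82993e-10) = sqrt(1.80299e-09) = 4.24616e-05
|mean_r - mean_c| = 8.57143e-06
t = 8.57143e-06 / 4.24616e-05 = 0.20

0.20


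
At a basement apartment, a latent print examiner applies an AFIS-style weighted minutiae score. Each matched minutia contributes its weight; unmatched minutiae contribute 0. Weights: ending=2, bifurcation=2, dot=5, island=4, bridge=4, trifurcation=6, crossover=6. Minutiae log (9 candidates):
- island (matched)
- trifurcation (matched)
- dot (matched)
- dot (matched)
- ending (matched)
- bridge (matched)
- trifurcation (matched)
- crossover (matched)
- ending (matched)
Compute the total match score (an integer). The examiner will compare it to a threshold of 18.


Weighted minutiae match score:
  island: matched, +4 (running total 4)
  trifurcation: matched, +6 (running total 10)
  dot: matched, +5 (running total 15)
  dot: matched, +5 (running total 20)
  ending: matched, +2 (running total 22)
  bridge: matched, +4 (running total 26)
  trifurcation: matched, +6 (running total 32)
  crossover: matched, +6 (running total 38)
  ending: matched, +2 (running total 40)
Total score = 40
Threshold = 18; verdict = identification

40


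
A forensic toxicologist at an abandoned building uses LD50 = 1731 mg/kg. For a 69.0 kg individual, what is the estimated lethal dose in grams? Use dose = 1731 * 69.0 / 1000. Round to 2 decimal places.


Lethal dose calculation:
Lethal dose = LD50 * body_weight / 1000
= 1731 * 69.0 / 1000
= 119439 / 1000
= 119.44 g

119.44
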